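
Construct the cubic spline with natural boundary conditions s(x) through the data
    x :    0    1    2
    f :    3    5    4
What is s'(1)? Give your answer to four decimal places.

0.5000

With σ_i denoting the second derivative at x_i, h_i = 1, 1, and Δ_i = (y_(i+1) − y_i)/h_i = 2, -1:
  1·σ_0 + 4·σ_1 + 1·σ_2 = 6(Δ_1 - Δ_0) = -18
Natural end conditions: σ_0 = σ_2 = 0.
Forward elimination and back-substitution give σ_0 = 0, σ_1 = -9/2, σ_2 = 0.
On [1, 2], s'(x) = b_1 + 2c_1·(x - 1) + 3d_1·(x - 1)² with b_1 = Δ_1 - h_1(2σ_1 + σ_2)/6 = 1/2, c_1 = σ_1/2 = -9/4, d_1 = (σ_2 - σ_1)/(6h_1) = 3/4. So s'(1) = 1/2.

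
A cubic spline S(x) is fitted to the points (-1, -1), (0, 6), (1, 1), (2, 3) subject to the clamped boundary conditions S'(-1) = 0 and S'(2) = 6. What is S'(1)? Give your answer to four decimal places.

Put σ_i = S'' at the i-th knot. Here h = (1, 1, 1) and Δ = (7, -5, 2), so the interior equations h_(i-1)·σ_(i-1) + 2(h_(i-1)+h_i)·σ_i + h_i·σ_(i+1) = 6(Δ_i − Δ_(i-1)) read
  1·σ_0 + 4·σ_1 + 1·σ_2 = 6(Δ_1 - Δ_0) = -72
  1·σ_1 + 4·σ_2 + 1·σ_3 = 6(Δ_2 - Δ_1) = 42
Clamped end conditions give two more equations: 2h_0·σ_0 + h_0·σ_1 = 6(Δ_0 - S'(-1)) = 42 and h_2·σ_2 + 2h_2·σ_3 = 6(S'(2) - Δ_2) = 24.
Forward elimination and back-substitution give σ_0 = 184/5, σ_1 = -158/5, σ_2 = 88/5, σ_3 = 16/5.
On [1, 2], S'(x) = b_2 + 2c_2·(x - 1) + 3d_2·(x - 1)² with b_2 = Δ_2 - h_2(2σ_2 + σ_3)/6 = -22/5, c_2 = σ_2/2 = 44/5, d_2 = (σ_3 - σ_2)/(6h_2) = -12/5. So S'(1) = -22/5.

-4.4000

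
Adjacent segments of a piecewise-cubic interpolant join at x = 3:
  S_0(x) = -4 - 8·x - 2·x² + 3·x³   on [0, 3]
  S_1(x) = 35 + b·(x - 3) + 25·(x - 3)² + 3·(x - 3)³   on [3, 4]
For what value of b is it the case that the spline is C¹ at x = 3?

61

S_0'(x) = -8 - 4·x + 9·x², so S_0'(3) = 61. On the right, S_1'(3) = b, so b = 61.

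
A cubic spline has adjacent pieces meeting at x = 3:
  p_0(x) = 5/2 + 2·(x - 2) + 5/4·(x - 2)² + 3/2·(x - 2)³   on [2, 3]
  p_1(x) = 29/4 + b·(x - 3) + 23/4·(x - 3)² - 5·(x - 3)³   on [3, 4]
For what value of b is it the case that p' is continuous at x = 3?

p_0'(x) = 2 + 5/2·(x - 2) + 9/2·(x - 2)², so p_0'(3) = 9. On the right, p_1'(3) = b, so b = 9.

9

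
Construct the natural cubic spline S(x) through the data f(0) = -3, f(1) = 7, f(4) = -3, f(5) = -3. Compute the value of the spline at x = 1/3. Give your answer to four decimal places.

Put m_i = S'' at the i-th knot. Here h = (1, 3, 1) and Δ = (10, -10/3, 0), so the interior equations h_(i-1)·m_(i-1) + 2(h_(i-1)+h_i)·m_i + h_i·m_(i+1) = 6(Δ_i − Δ_(i-1)) read
  1·m_0 + 8·m_1 + 3·m_2 = 6(Δ_1 - Δ_0) = -80
  3·m_1 + 8·m_2 + 1·m_3 = 6(Δ_2 - Δ_1) = 20
Natural end conditions: m_0 = m_3 = 0.
Forward elimination and back-substitution give m_0 = 0, m_1 = -140/11, m_2 = 80/11, m_3 = 0.
On [0, 1], S(x) = -3 + 400/33·x + 0·x² - 70/33·x³.
With x = 1/3: S(1/3) = 857/891.

0.9618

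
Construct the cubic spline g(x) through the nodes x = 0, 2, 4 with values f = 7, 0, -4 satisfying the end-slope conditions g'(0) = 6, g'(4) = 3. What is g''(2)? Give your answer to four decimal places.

3.7500

Put M_i = g'' at the i-th knot. Here h = (2, 2) and Δ = (-7/2, -2), so the interior equations h_(i-1)·M_(i-1) + 2(h_(i-1)+h_i)·M_i + h_i·M_(i+1) = 6(Δ_i − Δ_(i-1)) read
  2·M_0 + 8·M_1 + 2·M_2 = 6(Δ_1 - Δ_0) = 9
Clamped end conditions give two more equations: 2h_0·M_0 + h_0·M_1 = 6(Δ_0 - g'(0)) = -57 and h_1·M_1 + 2h_1·M_2 = 6(g'(4) - Δ_1) = 30.
Solving the tridiagonal system: M_0 = -129/8, M_1 = 15/4, M_2 = 45/8.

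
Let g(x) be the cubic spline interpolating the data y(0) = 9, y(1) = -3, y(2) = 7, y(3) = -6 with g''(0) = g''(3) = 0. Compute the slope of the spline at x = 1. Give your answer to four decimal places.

2.8000

With M_i denoting the second derivative at x_i, h_i = 1, 1, 1, and Δ_i = (y_(i+1) − y_i)/h_i = -12, 10, -13:
  1·M_0 + 4·M_1 + 1·M_2 = 6(Δ_1 - Δ_0) = 132
  1·M_1 + 4·M_2 + 1·M_3 = 6(Δ_2 - Δ_1) = -138
Natural end conditions: M_0 = M_3 = 0.
Forward elimination and back-substitution give M_0 = 0, M_1 = 222/5, M_2 = -228/5, M_3 = 0.
On [1, 2], g'(x) = b_1 + 2c_1·(x - 1) + 3d_1·(x - 1)² with b_1 = Δ_1 - h_1(2M_1 + M_2)/6 = 14/5, c_1 = M_1/2 = 111/5, d_1 = (M_2 - M_1)/(6h_1) = -15. So g'(1) = 14/5.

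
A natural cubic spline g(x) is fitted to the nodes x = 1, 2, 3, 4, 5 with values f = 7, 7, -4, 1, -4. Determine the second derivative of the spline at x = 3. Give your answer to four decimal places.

Write M_i for g''(x_i). With h_i = 1, 1, 1, 1 and divided differences Δ_i = 0, -11, 5, -5, the continuity of g' gives the tridiagonal system
  1·M_0 + 4·M_1 + 1·M_2 = 6(Δ_1 - Δ_0) = -66
  1·M_1 + 4·M_2 + 1·M_3 = 6(Δ_2 - Δ_1) = 96
  1·M_2 + 4·M_3 + 1·M_4 = 6(Δ_3 - Δ_2) = -60
Natural end conditions: M_0 = M_4 = 0.
Solving: M_0 = 0, M_1 = -717/28, M_2 = 255/7, M_3 = -675/28, M_4 = 0.

36.4286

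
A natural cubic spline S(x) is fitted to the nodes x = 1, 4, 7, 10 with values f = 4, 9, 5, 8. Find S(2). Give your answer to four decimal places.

Let σ_i = S''(x_i). Step sizes h_i = 3, 3, 3; slopes of the chords Δ_i = (y_(i+1) - y_i)/h_i = 5/3, -4/3, 1.
  3·σ_0 + 12·σ_1 + 3·σ_2 = 6(Δ_1 - Δ_0) = -18
  3·σ_1 + 12·σ_2 + 3·σ_3 = 6(Δ_2 - Δ_1) = 14
Natural end conditions: σ_0 = σ_3 = 0.
Hence σ_0 = 0, σ_1 = -86/45, σ_2 = 74/45, σ_3 = 0.
On [1, 4], S(x) = 4 + 118/45·(x - 1) + 0·(x - 1)² - 43/405·(x - 1)³.
With (x - 1) = 1: S(2) = 2639/405.

6.5160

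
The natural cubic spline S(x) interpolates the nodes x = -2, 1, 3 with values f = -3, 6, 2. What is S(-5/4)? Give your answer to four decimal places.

Put m_i = S'' at the i-th knot. Here h = (3, 2) and Δ = (3, -2), so the interior equations h_(i-1)·m_(i-1) + 2(h_(i-1)+h_i)·m_i + h_i·m_(i+1) = 6(Δ_i − Δ_(i-1)) read
  3·m_0 + 10·m_1 + 2·m_2 = 6(Δ_1 - Δ_0) = -30
Natural end conditions: m_0 = m_2 = 0.
Solving the tridiagonal system: m_0 = 0, m_1 = -3, m_2 = 0.
On [-2, 1], S(x) = -3 + 9/2·(x + 2) + 0·(x + 2)² - 1/6·(x + 2)³.
With (x + 2) = 3/4: S(-5/4) = 39/128.

0.3047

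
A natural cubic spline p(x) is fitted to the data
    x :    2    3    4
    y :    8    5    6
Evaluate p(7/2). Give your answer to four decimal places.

5.1250

Write m_i for p''(x_i). With h_i = 1, 1 and divided differences Δ_i = -3, 1, the continuity of p' gives the tridiagonal system
  1·m_0 + 4·m_1 + 1·m_2 = 6(Δ_1 - Δ_0) = 24
Natural end conditions: m_0 = m_2 = 0.
Hence m_0 = 0, m_1 = 6, m_2 = 0.
On [3, 4], p(x) = 5 - 1·(x - 3) + 3·(x - 3)² - 1·(x - 3)³.
With (x - 3) = 1/2: p(7/2) = 41/8.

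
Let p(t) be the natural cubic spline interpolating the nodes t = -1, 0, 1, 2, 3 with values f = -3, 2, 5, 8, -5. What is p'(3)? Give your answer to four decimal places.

-17.3214

Put M_i = p'' at the i-th knot. Here h = (1, 1, 1, 1) and Δ = (5, 3, 3, -13), so the interior equations h_(i-1)·M_(i-1) + 2(h_(i-1)+h_i)·M_i + h_i·M_(i+1) = 6(Δ_i − Δ_(i-1)) read
  1·M_0 + 4·M_1 + 1·M_2 = 6(Δ_1 - Δ_0) = -12
  1·M_1 + 4·M_2 + 1·M_3 = 6(Δ_2 - Δ_1) = 0
  1·M_2 + 4·M_3 + 1·M_4 = 6(Δ_3 - Δ_2) = -96
Natural end conditions: M_0 = M_4 = 0.
Solving: M_0 = 0, M_1 = -69/14, M_2 = 54/7, M_3 = -363/14, M_4 = 0.
On [2, 3], p'(t) = b_3 + 2c_3·(t - 2) + 3d_3·(t - 2)² with b_3 = Δ_3 - h_3(2M_3 + M_4)/6 = -61/14, c_3 = M_3/2 = -363/28, d_3 = (M_4 - M_3)/(6h_3) = 121/28. So p'(3) = -485/28.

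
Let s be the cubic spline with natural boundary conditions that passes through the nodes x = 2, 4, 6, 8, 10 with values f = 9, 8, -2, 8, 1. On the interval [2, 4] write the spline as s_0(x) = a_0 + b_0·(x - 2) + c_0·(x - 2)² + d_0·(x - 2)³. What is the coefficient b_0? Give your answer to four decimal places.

1.5714

Let σ_i = s''(x_i). Step sizes h_i = 2, 2, 2, 2; slopes of the chords Δ_i = (y_(i+1) - y_i)/h_i = -1/2, -5, 5, -7/2.
  2·σ_0 + 8·σ_1 + 2·σ_2 = 6(Δ_1 - Δ_0) = -27
  2·σ_1 + 8·σ_2 + 2·σ_3 = 6(Δ_2 - Δ_1) = 60
  2·σ_2 + 8·σ_3 + 2·σ_4 = 6(Δ_3 - Δ_2) = -51
Natural end conditions: σ_0 = σ_4 = 0.
Forward elimination and back-substitution give σ_0 = 0, σ_1 = -87/14, σ_2 = 159/14, σ_3 = -129/14, σ_4 = 0.
On [2, 4], with s_0(x) = a_0 + b_0·(x - 2) + c_0·(x - 2)² + d_0·(x - 2)³: c_0 = σ_0/2 = 0, d_0 = (σ_1 - σ_0)/(6h_0) = -29/56, b_0 = Δ_0 - h_0(2σ_0 + σ_1)/6 = 11/7.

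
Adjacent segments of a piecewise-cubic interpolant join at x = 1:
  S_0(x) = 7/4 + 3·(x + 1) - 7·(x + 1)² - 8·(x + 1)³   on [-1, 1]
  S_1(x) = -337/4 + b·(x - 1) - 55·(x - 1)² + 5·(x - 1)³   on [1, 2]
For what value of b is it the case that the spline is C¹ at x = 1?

-121

S_0'(x) = 3 - 14·(x + 1) - 24·(x + 1)², so S_0'(1) = -121. On the right, S_1'(1) = b, so b = -121.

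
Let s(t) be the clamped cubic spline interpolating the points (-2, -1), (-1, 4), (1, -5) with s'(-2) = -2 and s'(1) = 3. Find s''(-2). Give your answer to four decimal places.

32.1667

Let σ_i = s''(x_i). Step sizes h_i = 1, 2; slopes of the chords Δ_i = (y_(i+1) - y_i)/h_i = 5, -9/2.
  1·σ_0 + 6·σ_1 + 2·σ_2 = 6(Δ_1 - Δ_0) = -57
Clamped end conditions give two more equations: 2h_0·σ_0 + h_0·σ_1 = 6(Δ_0 - s'(-2)) = 42 and h_1·σ_1 + 2h_1·σ_2 = 6(s'(1) - Δ_1) = 45.
Hence σ_0 = 193/6, σ_1 = -67/3, σ_2 = 269/12.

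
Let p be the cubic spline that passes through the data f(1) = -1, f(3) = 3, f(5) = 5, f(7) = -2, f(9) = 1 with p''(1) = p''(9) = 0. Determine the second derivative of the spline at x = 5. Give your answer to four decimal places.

Write m_i for p''(x_i). With h_i = 2, 2, 2, 2 and divided differences Δ_i = 2, 1, -7/2, 3/2, the continuity of p' gives the tridiagonal system
  2·m_0 + 8·m_1 + 2·m_2 = 6(Δ_1 - Δ_0) = -6
  2·m_1 + 8·m_2 + 2·m_3 = 6(Δ_2 - Δ_1) = -27
  2·m_2 + 8·m_3 + 2·m_4 = 6(Δ_3 - Δ_2) = 30
Natural end conditions: m_0 = m_4 = 0.
Hence m_0 = 0, m_1 = 3/7, m_2 = -33/7, m_3 = 69/14, m_4 = 0.

-4.7143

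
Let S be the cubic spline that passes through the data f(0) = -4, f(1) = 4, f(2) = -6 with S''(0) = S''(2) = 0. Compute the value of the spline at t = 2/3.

Let M_i = S''(x_i). Step sizes h_i = 1, 1; slopes of the chords Δ_i = (y_(i+1) - y_i)/h_i = 8, -10.
  1·M_0 + 4·M_1 + 1·M_2 = 6(Δ_1 - Δ_0) = -108
Natural end conditions: M_0 = M_2 = 0.
Solving the tridiagonal system: M_0 = 0, M_1 = -27, M_2 = 0.
On [0, 1], S(t) = -4 + 25/2·t + 0·t² - 9/2·t³.
With t = 2/3: S(2/3) = 3.

3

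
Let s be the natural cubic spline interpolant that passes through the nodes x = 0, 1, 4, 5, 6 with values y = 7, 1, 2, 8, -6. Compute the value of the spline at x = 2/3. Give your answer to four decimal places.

Put σ_i = s'' at the i-th knot. Here h = (1, 3, 1, 1) and Δ = (-6, 1/3, 6, -14), so the interior equations h_(i-1)·σ_(i-1) + 2(h_(i-1)+h_i)·σ_i + h_i·σ_(i+1) = 6(Δ_i − Δ_(i-1)) read
  1·σ_0 + 8·σ_1 + 3·σ_2 = 6(Δ_1 - Δ_0) = 38
  3·σ_1 + 8·σ_2 + 1·σ_3 = 6(Δ_2 - Δ_1) = 34
  1·σ_2 + 4·σ_3 + 1·σ_4 = 6(Δ_3 - Δ_2) = -120
Natural end conditions: σ_0 = σ_4 = 0.
Solving: σ_0 = 0, σ_1 = 205/106, σ_2 = 398/53, σ_3 = -3379/106, σ_4 = 0.
On [0, 1], s(x) = 7 - 4021/636·x + 0·x² + 205/636·x³.
With x = 2/3: s(2/3) = 24733/8586.

2.8806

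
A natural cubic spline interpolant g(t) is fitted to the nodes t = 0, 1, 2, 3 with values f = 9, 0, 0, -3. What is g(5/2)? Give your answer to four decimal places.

Let M_i = g''(x_i). Step sizes h_i = 1, 1, 1; slopes of the chords Δ_i = (y_(i+1) - y_i)/h_i = -9, 0, -3.
  1·M_0 + 4·M_1 + 1·M_2 = 6(Δ_1 - Δ_0) = 54
  1·M_1 + 4·M_2 + 1·M_3 = 6(Δ_2 - Δ_1) = -18
Natural end conditions: M_0 = M_3 = 0.
Forward elimination and back-substitution give M_0 = 0, M_1 = 78/5, M_2 = -42/5, M_3 = 0.
On [2, 3], g(t) = 0 - 1/5·(t - 2) - 21/5·(t - 2)² + 7/5·(t - 2)³.
With (t - 2) = 1/2: g(5/2) = -39/40.

-0.9750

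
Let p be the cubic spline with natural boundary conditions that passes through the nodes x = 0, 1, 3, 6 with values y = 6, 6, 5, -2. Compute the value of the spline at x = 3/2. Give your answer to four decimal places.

5.9487

Write σ_i for p''(x_i). With h_i = 1, 2, 3 and divided differences Δ_i = 0, -1/2, -7/3, the continuity of p' gives the tridiagonal system
  1·σ_0 + 6·σ_1 + 2·σ_2 = 6(Δ_1 - Δ_0) = -3
  2·σ_1 + 10·σ_2 + 3·σ_3 = 6(Δ_2 - Δ_1) = -11
Natural end conditions: σ_0 = σ_3 = 0.
Solving the tridiagonal system: σ_0 = 0, σ_1 = -1/7, σ_2 = -15/14, σ_3 = 0.
On [1, 3], p(x) = 6 - 1/21·(x - 1) - 1/14·(x - 1)² - 13/168·(x - 1)³.
With (x - 1) = 1/2: p(3/2) = 2665/448.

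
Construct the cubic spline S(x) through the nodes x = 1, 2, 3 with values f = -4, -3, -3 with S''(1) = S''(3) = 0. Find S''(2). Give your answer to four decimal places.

With M_i denoting the second derivative at x_i, h_i = 1, 1, and Δ_i = (y_(i+1) − y_i)/h_i = 1, 0:
  1·M_0 + 4·M_1 + 1·M_2 = 6(Δ_1 - Δ_0) = -6
Natural end conditions: M_0 = M_2 = 0.
Hence M_0 = 0, M_1 = -3/2, M_2 = 0.

-1.5000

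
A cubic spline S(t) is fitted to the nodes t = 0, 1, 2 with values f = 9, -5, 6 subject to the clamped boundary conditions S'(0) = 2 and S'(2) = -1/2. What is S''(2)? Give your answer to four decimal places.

-73.2500

Put M_i = S'' at the i-th knot. Here h = (1, 1) and Δ = (-14, 11), so the interior equations h_(i-1)·M_(i-1) + 2(h_(i-1)+h_i)·M_i + h_i·M_(i+1) = 6(Δ_i − Δ_(i-1)) read
  1·M_0 + 4·M_1 + 1·M_2 = 6(Δ_1 - Δ_0) = 150
Clamped end conditions give two more equations: 2h_0·M_0 + h_0·M_1 = 6(Δ_0 - S'(0)) = -96 and h_1·M_1 + 2h_1·M_2 = 6(S'(2) - Δ_1) = -69.
Solving: M_0 = -347/4, M_1 = 155/2, M_2 = -293/4.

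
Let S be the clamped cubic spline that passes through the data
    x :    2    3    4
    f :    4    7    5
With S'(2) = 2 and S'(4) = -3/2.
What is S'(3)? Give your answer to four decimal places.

0.6250

Write σ_i for S''(x_i). With h_i = 1, 1 and divided differences Δ_i = 3, -2, the continuity of S' gives the tridiagonal system
  1·σ_0 + 4·σ_1 + 1·σ_2 = 6(Δ_1 - Δ_0) = -30
Clamped end conditions give two more equations: 2h_0·σ_0 + h_0·σ_1 = 6(Δ_0 - S'(2)) = 6 and h_1·σ_1 + 2h_1·σ_2 = 6(S'(4) - Δ_1) = 3.
Forward elimination and back-substitution give σ_0 = 35/4, σ_1 = -23/2, σ_2 = 29/4.
On [3, 4], S'(x) = b_1 + 2c_1·(x - 3) + 3d_1·(x - 3)² with b_1 = Δ_1 - h_1(2σ_1 + σ_2)/6 = 5/8, c_1 = σ_1/2 = -23/4, d_1 = (σ_2 - σ_1)/(6h_1) = 25/8. So S'(3) = 5/8.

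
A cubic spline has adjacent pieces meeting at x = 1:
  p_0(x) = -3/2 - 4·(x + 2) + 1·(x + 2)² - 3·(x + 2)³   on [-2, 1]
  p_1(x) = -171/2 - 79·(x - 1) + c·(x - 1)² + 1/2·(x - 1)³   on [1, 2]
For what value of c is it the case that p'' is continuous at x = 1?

p_0''(x) = 2 - 18·(x + 2), so p_0''(1) = -52. On the right, p_1''(1) = 2c, so c = -26.

-26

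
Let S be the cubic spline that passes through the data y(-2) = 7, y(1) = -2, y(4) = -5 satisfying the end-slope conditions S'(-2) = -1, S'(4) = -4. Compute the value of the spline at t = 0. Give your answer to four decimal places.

0.8889

Put M_i = S'' at the i-th knot. Here h = (3, 3) and Δ = (-3, -1), so the interior equations h_(i-1)·M_(i-1) + 2(h_(i-1)+h_i)·M_i + h_i·M_(i+1) = 6(Δ_i − Δ_(i-1)) read
  3·M_0 + 12·M_1 + 3·M_2 = 6(Δ_1 - Δ_0) = 12
Clamped end conditions give two more equations: 2h_0·M_0 + h_0·M_1 = 6(Δ_0 - S'(-2)) = -12 and h_1·M_1 + 2h_1·M_2 = 6(S'(4) - Δ_1) = -18.
Forward elimination and back-substitution give M_0 = -7/2, M_1 = 3, M_2 = -9/2.
On [-2, 1], S(t) = 7 - 1·(t + 2) - 7/4·(t + 2)² + 13/36·(t + 2)³.
With (t + 2) = 2: S(0) = 8/9.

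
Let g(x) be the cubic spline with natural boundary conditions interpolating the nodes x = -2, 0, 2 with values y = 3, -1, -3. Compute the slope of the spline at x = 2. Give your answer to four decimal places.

-0.7500

Let σ_i = g''(x_i). Step sizes h_i = 2, 2; slopes of the chords Δ_i = (y_(i+1) - y_i)/h_i = -2, -1.
  2·σ_0 + 8·σ_1 + 2·σ_2 = 6(Δ_1 - Δ_0) = 6
Natural end conditions: σ_0 = σ_2 = 0.
Solving: σ_0 = 0, σ_1 = 3/4, σ_2 = 0.
On [0, 2], g'(x) = b_1 + 2c_1·x + 3d_1·x² with b_1 = Δ_1 - h_1(2σ_1 + σ_2)/6 = -3/2, c_1 = σ_1/2 = 3/8, d_1 = (σ_2 - σ_1)/(6h_1) = -1/16. So g'(2) = -3/4.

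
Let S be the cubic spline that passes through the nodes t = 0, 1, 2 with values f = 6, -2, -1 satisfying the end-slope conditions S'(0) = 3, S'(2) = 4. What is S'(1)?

-7

Let M_i = S''(x_i). Step sizes h_i = 1, 1; slopes of the chords Δ_i = (y_(i+1) - y_i)/h_i = -8, 1.
  1·M_0 + 4·M_1 + 1·M_2 = 6(Δ_1 - Δ_0) = 54
Clamped end conditions give two more equations: 2h_0·M_0 + h_0·M_1 = 6(Δ_0 - S'(0)) = -66 and h_1·M_1 + 2h_1·M_2 = 6(S'(2) - Δ_1) = 18.
Solving the tridiagonal system: M_0 = -46, M_1 = 26, M_2 = -4.
On [1, 2], S'(t) = b_1 + 2c_1·(t - 1) + 3d_1·(t - 1)² with b_1 = Δ_1 - h_1(2M_1 + M_2)/6 = -7, c_1 = M_1/2 = 13, d_1 = (M_2 - M_1)/(6h_1) = -5. So S'(1) = -7.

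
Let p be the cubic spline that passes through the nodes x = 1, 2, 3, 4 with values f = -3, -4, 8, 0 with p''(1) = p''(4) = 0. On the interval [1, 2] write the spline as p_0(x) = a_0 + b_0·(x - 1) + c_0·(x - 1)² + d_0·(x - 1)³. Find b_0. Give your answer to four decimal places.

Let σ_i = p''(x_i). Step sizes h_i = 1, 1, 1; slopes of the chords Δ_i = (y_(i+1) - y_i)/h_i = -1, 12, -8.
  1·σ_0 + 4·σ_1 + 1·σ_2 = 6(Δ_1 - Δ_0) = 78
  1·σ_1 + 4·σ_2 + 1·σ_3 = 6(Δ_2 - Δ_1) = -120
Natural end conditions: σ_0 = σ_3 = 0.
Hence σ_0 = 0, σ_1 = 144/5, σ_2 = -186/5, σ_3 = 0.
On [1, 2], with p_0(x) = a_0 + b_0·(x - 1) + c_0·(x - 1)² + d_0·(x - 1)³: c_0 = σ_0/2 = 0, d_0 = (σ_1 - σ_0)/(6h_0) = 24/5, b_0 = Δ_0 - h_0(2σ_0 + σ_1)/6 = -29/5.

-5.8000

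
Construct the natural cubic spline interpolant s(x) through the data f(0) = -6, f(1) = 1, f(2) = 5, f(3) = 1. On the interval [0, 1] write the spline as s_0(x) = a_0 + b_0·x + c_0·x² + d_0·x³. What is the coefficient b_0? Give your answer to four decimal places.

7.2667

Put m_i = s'' at the i-th knot. Here h = (1, 1, 1) and Δ = (7, 4, -4), so the interior equations h_(i-1)·m_(i-1) + 2(h_(i-1)+h_i)·m_i + h_i·m_(i+1) = 6(Δ_i − Δ_(i-1)) read
  1·m_0 + 4·m_1 + 1·m_2 = 6(Δ_1 - Δ_0) = -18
  1·m_1 + 4·m_2 + 1·m_3 = 6(Δ_2 - Δ_1) = -48
Natural end conditions: m_0 = m_3 = 0.
Solving: m_0 = 0, m_1 = -8/5, m_2 = -58/5, m_3 = 0.
On [0, 1], with s_0(x) = a_0 + b_0·x + c_0·x² + d_0·x³: c_0 = m_0/2 = 0, d_0 = (m_1 - m_0)/(6h_0) = -4/15, b_0 = Δ_0 - h_0(2m_0 + m_1)/6 = 109/15.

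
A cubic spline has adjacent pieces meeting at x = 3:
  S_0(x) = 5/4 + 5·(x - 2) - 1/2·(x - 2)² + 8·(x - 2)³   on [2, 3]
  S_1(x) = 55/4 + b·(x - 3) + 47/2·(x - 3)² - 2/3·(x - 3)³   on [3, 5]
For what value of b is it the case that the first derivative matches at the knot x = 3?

28

S_0'(x) = 5 - 1·(x - 2) + 24·(x - 2)², so S_0'(3) = 28. On the right, S_1'(3) = b, so b = 28.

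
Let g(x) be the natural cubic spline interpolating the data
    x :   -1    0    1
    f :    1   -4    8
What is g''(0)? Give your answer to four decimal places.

25.5000

Let σ_i = g''(x_i). Step sizes h_i = 1, 1; slopes of the chords Δ_i = (y_(i+1) - y_i)/h_i = -5, 12.
  1·σ_0 + 4·σ_1 + 1·σ_2 = 6(Δ_1 - Δ_0) = 102
Natural end conditions: σ_0 = σ_2 = 0.
Solving: σ_0 = 0, σ_1 = 51/2, σ_2 = 0.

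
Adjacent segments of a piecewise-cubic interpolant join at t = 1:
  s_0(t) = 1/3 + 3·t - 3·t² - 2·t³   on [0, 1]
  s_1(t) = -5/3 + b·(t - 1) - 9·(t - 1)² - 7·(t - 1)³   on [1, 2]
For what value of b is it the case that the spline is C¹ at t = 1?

-9

s_0'(t) = 3 - 6·t - 6·t², so s_0'(1) = -9. On the right, s_1'(1) = b, so b = -9.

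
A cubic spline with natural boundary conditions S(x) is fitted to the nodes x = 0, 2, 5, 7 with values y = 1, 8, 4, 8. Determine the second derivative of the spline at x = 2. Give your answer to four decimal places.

-3.8462

With m_i denoting the second derivative at x_i, h_i = 2, 3, 2, and Δ_i = (y_(i+1) − y_i)/h_i = 7/2, -4/3, 2:
  2·m_0 + 10·m_1 + 3·m_2 = 6(Δ_1 - Δ_0) = -29
  3·m_1 + 10·m_2 + 2·m_3 = 6(Δ_2 - Δ_1) = 20
Natural end conditions: m_0 = m_3 = 0.
Hence m_0 = 0, m_1 = -50/13, m_2 = 41/13, m_3 = 0.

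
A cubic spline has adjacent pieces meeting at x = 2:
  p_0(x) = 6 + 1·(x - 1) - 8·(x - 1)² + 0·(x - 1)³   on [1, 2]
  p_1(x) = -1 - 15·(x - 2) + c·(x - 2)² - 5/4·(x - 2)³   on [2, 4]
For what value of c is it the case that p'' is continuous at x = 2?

-8

p_0''(x) = -16 + 0·(x - 1), so p_0''(2) = -16. On the right, p_1''(2) = 2c, so c = -8.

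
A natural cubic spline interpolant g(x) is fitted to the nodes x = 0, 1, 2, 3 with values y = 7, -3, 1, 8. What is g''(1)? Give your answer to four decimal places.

21.2000

With m_i denoting the second derivative at x_i, h_i = 1, 1, 1, and Δ_i = (y_(i+1) − y_i)/h_i = -10, 4, 7:
  1·m_0 + 4·m_1 + 1·m_2 = 6(Δ_1 - Δ_0) = 84
  1·m_1 + 4·m_2 + 1·m_3 = 6(Δ_2 - Δ_1) = 18
Natural end conditions: m_0 = m_3 = 0.
Solving the tridiagonal system: m_0 = 0, m_1 = 106/5, m_2 = -4/5, m_3 = 0.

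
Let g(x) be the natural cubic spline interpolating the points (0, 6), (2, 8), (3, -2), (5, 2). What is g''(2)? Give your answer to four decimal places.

-13.3714

With m_i denoting the second derivative at x_i, h_i = 2, 1, 2, and Δ_i = (y_(i+1) − y_i)/h_i = 1, -10, 2:
  2·m_0 + 6·m_1 + 1·m_2 = 6(Δ_1 - Δ_0) = -66
  1·m_1 + 6·m_2 + 2·m_3 = 6(Δ_2 - Δ_1) = 72
Natural end conditions: m_0 = m_3 = 0.
Solving: m_0 = 0, m_1 = -468/35, m_2 = 498/35, m_3 = 0.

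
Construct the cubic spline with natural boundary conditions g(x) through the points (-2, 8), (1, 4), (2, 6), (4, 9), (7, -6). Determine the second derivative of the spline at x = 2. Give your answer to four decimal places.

With M_i denoting the second derivative at x_i, h_i = 3, 1, 2, 3, and Δ_i = (y_(i+1) − y_i)/h_i = -4/3, 2, 3/2, -5:
  3·M_0 + 8·M_1 + 1·M_2 = 6(Δ_1 - Δ_0) = 20
  1·M_1 + 6·M_2 + 2·M_3 = 6(Δ_2 - Δ_1) = -3
  2·M_2 + 10·M_3 + 3·M_4 = 6(Δ_3 - Δ_2) = -39
Natural end conditions: M_0 = M_4 = 0.
Forward elimination and back-substitution give M_0 = 0, M_1 = 536/219, M_2 = 92/219, M_3 = -1745/438, M_4 = 0.

0.4201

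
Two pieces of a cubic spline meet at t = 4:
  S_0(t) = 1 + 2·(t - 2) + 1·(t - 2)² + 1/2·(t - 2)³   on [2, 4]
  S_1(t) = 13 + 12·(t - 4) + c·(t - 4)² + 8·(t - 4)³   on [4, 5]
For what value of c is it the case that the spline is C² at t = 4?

4

S_0''(t) = 2 + 3·(t - 2), so S_0''(4) = 8. On the right, S_1''(4) = 2c, so c = 4.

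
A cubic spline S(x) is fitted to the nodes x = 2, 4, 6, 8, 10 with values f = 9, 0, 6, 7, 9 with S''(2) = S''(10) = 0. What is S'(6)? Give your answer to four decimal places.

Write M_i for S''(x_i). With h_i = 2, 2, 2, 2 and divided differences Δ_i = -9/2, 3, 1/2, 1, the continuity of S' gives the tridiagonal system
  2·M_0 + 8·M_1 + 2·M_2 = 6(Δ_1 - Δ_0) = 45
  2·M_1 + 8·M_2 + 2·M_3 = 6(Δ_2 - Δ_1) = -15
  2·M_2 + 8·M_3 + 2·M_4 = 6(Δ_3 - Δ_2) = 3
Natural end conditions: M_0 = M_4 = 0.
Solving: M_0 = 0, M_1 = 369/56, M_2 = -27/7, M_3 = 75/56, M_4 = 0.
On [6, 8], S'(x) = b_2 + 2c_2·(x - 6) + 3d_2·(x - 6)² with b_2 = Δ_2 - h_2(2M_2 + M_3)/6 = 21/8, c_2 = M_2/2 = -27/14, d_2 = (M_3 - M_2)/(6h_2) = 97/224. So S'(6) = 21/8.

2.6250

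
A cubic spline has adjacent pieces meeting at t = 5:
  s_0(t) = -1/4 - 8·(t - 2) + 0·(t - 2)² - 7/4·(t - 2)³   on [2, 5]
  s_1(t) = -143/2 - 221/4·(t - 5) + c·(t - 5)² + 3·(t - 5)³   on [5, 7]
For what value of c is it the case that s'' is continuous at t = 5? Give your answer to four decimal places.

-15.7500

s_0''(t) = 0 - 21/2·(t - 2), so s_0''(5) = -63/2. On the right, s_1''(5) = 2c, so c = -63/4.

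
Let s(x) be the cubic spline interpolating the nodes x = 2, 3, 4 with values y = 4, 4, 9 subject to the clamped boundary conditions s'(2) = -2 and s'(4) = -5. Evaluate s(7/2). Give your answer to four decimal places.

7.8125

Write m_i for s''(x_i). With h_i = 1, 1 and divided differences Δ_i = 0, 5, the continuity of s' gives the tridiagonal system
  1·m_0 + 4·m_1 + 1·m_2 = 6(Δ_1 - Δ_0) = 30
Clamped end conditions give two more equations: 2h_0·m_0 + h_0·m_1 = 6(Δ_0 - s'(2)) = 12 and h_1·m_1 + 2h_1·m_2 = 6(s'(4) - Δ_1) = -60.
Hence m_0 = -3, m_1 = 18, m_2 = -39.
On [3, 4], s(x) = 4 + 11/2·(x - 3) + 9·(x - 3)² - 19/2·(x - 3)³.
With (x - 3) = 1/2: s(7/2) = 125/16.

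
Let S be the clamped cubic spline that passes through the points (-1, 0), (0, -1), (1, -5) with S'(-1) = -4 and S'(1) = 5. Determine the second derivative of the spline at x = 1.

36

Let M_i = S''(x_i). Step sizes h_i = 1, 1; slopes of the chords Δ_i = (y_(i+1) - y_i)/h_i = -1, -4.
  1·M_0 + 4·M_1 + 1·M_2 = 6(Δ_1 - Δ_0) = -18
Clamped end conditions give two more equations: 2h_0·M_0 + h_0·M_1 = 6(Δ_0 - S'(-1)) = 18 and h_1·M_1 + 2h_1·M_2 = 6(S'(1) - Δ_1) = 54.
Solving: M_0 = 18, M_1 = -18, M_2 = 36.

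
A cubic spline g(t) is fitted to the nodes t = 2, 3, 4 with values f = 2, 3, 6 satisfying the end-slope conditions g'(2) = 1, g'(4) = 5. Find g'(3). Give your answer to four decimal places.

1.5000

Put M_i = g'' at the i-th knot. Here h = (1, 1) and Δ = (1, 3), so the interior equations h_(i-1)·M_(i-1) + 2(h_(i-1)+h_i)·M_i + h_i·M_(i+1) = 6(Δ_i − Δ_(i-1)) read
  1·M_0 + 4·M_1 + 1·M_2 = 6(Δ_1 - Δ_0) = 12
Clamped end conditions give two more equations: 2h_0·M_0 + h_0·M_1 = 6(Δ_0 - g'(2)) = 0 and h_1·M_1 + 2h_1·M_2 = 6(g'(4) - Δ_1) = 12.
Hence M_0 = -1, M_1 = 2, M_2 = 5.
On [3, 4], g'(t) = b_1 + 2c_1·(t - 3) + 3d_1·(t - 3)² with b_1 = Δ_1 - h_1(2M_1 + M_2)/6 = 3/2, c_1 = M_1/2 = 1, d_1 = (M_2 - M_1)/(6h_1) = 1/2. So g'(3) = 3/2.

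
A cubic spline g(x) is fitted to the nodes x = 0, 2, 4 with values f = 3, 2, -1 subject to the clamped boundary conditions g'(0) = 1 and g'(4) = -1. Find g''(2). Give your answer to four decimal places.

-0.5000

With M_i denoting the second derivative at x_i, h_i = 2, 2, and Δ_i = (y_(i+1) − y_i)/h_i = -1/2, -3/2:
  2·M_0 + 8·M_1 + 2·M_2 = 6(Δ_1 - Δ_0) = -6
Clamped end conditions give two more equations: 2h_0·M_0 + h_0·M_1 = 6(Δ_0 - g'(0)) = -9 and h_1·M_1 + 2h_1·M_2 = 6(g'(4) - Δ_1) = 3.
Solving the tridiagonal system: M_0 = -2, M_1 = -1/2, M_2 = 1.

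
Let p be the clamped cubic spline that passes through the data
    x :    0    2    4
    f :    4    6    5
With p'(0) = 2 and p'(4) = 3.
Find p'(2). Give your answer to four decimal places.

-0.8750

Write M_i for p''(x_i). With h_i = 2, 2 and divided differences Δ_i = 1, -1/2, the continuity of p' gives the tridiagonal system
  2·M_0 + 8·M_1 + 2·M_2 = 6(Δ_1 - Δ_0) = -9
Clamped end conditions give two more equations: 2h_0·M_0 + h_0·M_1 = 6(Δ_0 - p'(0)) = -6 and h_1·M_1 + 2h_1·M_2 = 6(p'(4) - Δ_1) = 21.
Hence M_0 = -1/8, M_1 = -11/4, M_2 = 53/8.
On [2, 4], p'(x) = b_1 + 2c_1·(x - 2) + 3d_1·(x - 2)² with b_1 = Δ_1 - h_1(2M_1 + M_2)/6 = -7/8, c_1 = M_1/2 = -11/8, d_1 = (M_2 - M_1)/(6h_1) = 25/32. So p'(2) = -7/8.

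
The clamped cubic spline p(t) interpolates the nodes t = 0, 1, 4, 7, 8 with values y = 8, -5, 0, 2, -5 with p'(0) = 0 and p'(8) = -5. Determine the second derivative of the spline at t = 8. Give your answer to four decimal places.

With M_i denoting the second derivative at x_i, h_i = 1, 3, 3, 1, and Δ_i = (y_(i+1) − y_i)/h_i = -13, 5/3, 2/3, -7:
  1·M_0 + 8·M_1 + 3·M_2 = 6(Δ_1 - Δ_0) = 88
  3·M_1 + 12·M_2 + 3·M_3 = 6(Δ_2 - Δ_1) = -6
  3·M_2 + 8·M_3 + 1·M_4 = 6(Δ_3 - Δ_2) = -46
Clamped end conditions give two more equations: 2h_0·M_0 + h_0·M_1 = 6(Δ_0 - p'(0)) = -78 and h_3·M_3 + 2h_3·M_4 = 6(p'(8) - Δ_3) = 12.
Hence M_0 = -2893/60, M_1 = 553/30, M_2 = -15/4, M_3 = -163/30, M_4 = 523/60.

8.7167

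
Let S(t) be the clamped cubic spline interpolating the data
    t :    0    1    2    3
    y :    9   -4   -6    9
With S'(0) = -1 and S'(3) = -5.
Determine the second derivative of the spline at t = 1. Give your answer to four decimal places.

17.3333

Let M_i = S''(x_i). Step sizes h_i = 1, 1, 1; slopes of the chords Δ_i = (y_(i+1) - y_i)/h_i = -13, -2, 15.
  1·M_0 + 4·M_1 + 1·M_2 = 6(Δ_1 - Δ_0) = 66
  1·M_1 + 4·M_2 + 1·M_3 = 6(Δ_2 - Δ_1) = 102
Clamped end conditions give two more equations: 2h_0·M_0 + h_0·M_1 = 6(Δ_0 - S'(0)) = -72 and h_2·M_2 + 2h_2·M_3 = 6(S'(3) - Δ_2) = -120.
Hence M_0 = -134/3, M_1 = 52/3, M_2 = 124/3, M_3 = -242/3.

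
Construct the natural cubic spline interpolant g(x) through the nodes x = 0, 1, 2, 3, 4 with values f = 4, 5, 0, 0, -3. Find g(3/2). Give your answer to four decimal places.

Write m_i for g''(x_i). With h_i = 1, 1, 1, 1 and divided differences Δ_i = 1, -5, 0, -3, the continuity of g' gives the tridiagonal system
  1·m_0 + 4·m_1 + 1·m_2 = 6(Δ_1 - Δ_0) = -36
  1·m_1 + 4·m_2 + 1·m_3 = 6(Δ_2 - Δ_1) = 30
  1·m_2 + 4·m_3 + 1·m_4 = 6(Δ_3 - Δ_2) = -18
Natural end conditions: m_0 = m_4 = 0.
Hence m_0 = 0, m_1 = -339/28, m_2 = 87/7, m_3 = -213/28, m_4 = 0.
On [1, 2], g(x) = 5 - 85/28·(x - 1) - 339/56·(x - 1)² + 229/56·(x - 1)³.
With (x - 1) = 1/2: g(3/2) = 1111/448.

2.4799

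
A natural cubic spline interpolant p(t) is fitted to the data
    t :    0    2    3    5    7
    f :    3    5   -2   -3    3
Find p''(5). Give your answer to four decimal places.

Let m_i = p''(x_i). Step sizes h_i = 2, 1, 2, 2; slopes of the chords Δ_i = (y_(i+1) - y_i)/h_i = 1, -7, -1/2, 3.
  2·m_0 + 6·m_1 + 1·m_2 = 6(Δ_1 - Δ_0) = -48
  1·m_1 + 6·m_2 + 2·m_3 = 6(Δ_2 - Δ_1) = 39
  2·m_2 + 8·m_3 + 2·m_4 = 6(Δ_3 - Δ_2) = 21
Natural end conditions: m_0 = m_4 = 0.
Forward elimination and back-substitution give m_0 = 0, m_1 = -1191/128, m_2 = 501/64, m_3 = 171/256, m_4 = 0.

0.6680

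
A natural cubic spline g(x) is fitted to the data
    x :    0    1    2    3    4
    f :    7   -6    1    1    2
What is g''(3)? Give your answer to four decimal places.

6.7500

Put M_i = g'' at the i-th knot. Here h = (1, 1, 1, 1) and Δ = (-13, 7, 0, 1), so the interior equations h_(i-1)·M_(i-1) + 2(h_(i-1)+h_i)·M_i + h_i·M_(i+1) = 6(Δ_i − Δ_(i-1)) read
  1·M_0 + 4·M_1 + 1·M_2 = 6(Δ_1 - Δ_0) = 120
  1·M_1 + 4·M_2 + 1·M_3 = 6(Δ_2 - Δ_1) = -42
  1·M_2 + 4·M_3 + 1·M_4 = 6(Δ_3 - Δ_2) = 6
Natural end conditions: M_0 = M_4 = 0.
Forward elimination and back-substitution give M_0 = 0, M_1 = 141/4, M_2 = -21, M_3 = 27/4, M_4 = 0.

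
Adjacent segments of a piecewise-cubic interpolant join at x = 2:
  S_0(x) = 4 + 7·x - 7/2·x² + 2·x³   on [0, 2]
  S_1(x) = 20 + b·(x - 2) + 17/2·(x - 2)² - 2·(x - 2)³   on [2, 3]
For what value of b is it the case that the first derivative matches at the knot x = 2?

S_0'(x) = 7 - 7·x + 6·x², so S_0'(2) = 17. On the right, S_1'(2) = b, so b = 17.

17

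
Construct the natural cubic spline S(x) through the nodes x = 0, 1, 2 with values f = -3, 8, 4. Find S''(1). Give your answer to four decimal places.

Put σ_i = S'' at the i-th knot. Here h = (1, 1) and Δ = (11, -4), so the interior equations h_(i-1)·σ_(i-1) + 2(h_(i-1)+h_i)·σ_i + h_i·σ_(i+1) = 6(Δ_i − Δ_(i-1)) read
  1·σ_0 + 4·σ_1 + 1·σ_2 = 6(Δ_1 - Δ_0) = -90
Natural end conditions: σ_0 = σ_2 = 0.
Forward elimination and back-substitution give σ_0 = 0, σ_1 = -45/2, σ_2 = 0.

-22.5000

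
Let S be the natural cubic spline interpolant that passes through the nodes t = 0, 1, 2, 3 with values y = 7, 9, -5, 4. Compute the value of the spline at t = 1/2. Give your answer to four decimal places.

10.1750

Let σ_i = S''(x_i). Step sizes h_i = 1, 1, 1; slopes of the chords Δ_i = (y_(i+1) - y_i)/h_i = 2, -14, 9.
  1·σ_0 + 4·σ_1 + 1·σ_2 = 6(Δ_1 - Δ_0) = -96
  1·σ_1 + 4·σ_2 + 1·σ_3 = 6(Δ_2 - Δ_1) = 138
Natural end conditions: σ_0 = σ_3 = 0.
Hence σ_0 = 0, σ_1 = -174/5, σ_2 = 216/5, σ_3 = 0.
On [0, 1], S(t) = 7 + 39/5·t + 0·t² - 29/5·t³.
With t = 1/2: S(1/2) = 407/40.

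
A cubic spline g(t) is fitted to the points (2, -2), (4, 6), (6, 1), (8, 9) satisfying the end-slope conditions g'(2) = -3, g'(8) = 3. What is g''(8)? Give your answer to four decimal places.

With M_i denoting the second derivative at x_i, h_i = 2, 2, 2, and Δ_i = (y_(i+1) − y_i)/h_i = 4, -5/2, 4:
  2·M_0 + 8·M_1 + 2·M_2 = 6(Δ_1 - Δ_0) = -39
  2·M_1 + 8·M_2 + 2·M_3 = 6(Δ_2 - Δ_1) = 39
Clamped end conditions give two more equations: 2h_0·M_0 + h_0·M_1 = 6(Δ_0 - g'(2)) = 42 and h_2·M_2 + 2h_2·M_3 = 6(g'(8) - Δ_2) = -6.
Solving: M_0 = 161/10, M_1 = -56/5, M_2 = 46/5, M_3 = -61/10.

-6.1000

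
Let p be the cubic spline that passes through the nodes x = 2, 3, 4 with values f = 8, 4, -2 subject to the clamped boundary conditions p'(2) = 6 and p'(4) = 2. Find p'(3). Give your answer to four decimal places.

With M_i denoting the second derivative at x_i, h_i = 1, 1, and Δ_i = (y_(i+1) − y_i)/h_i = -4, -6:
  1·M_0 + 4·M_1 + 1·M_2 = 6(Δ_1 - Δ_0) = -12
Clamped end conditions give two more equations: 2h_0·M_0 + h_0·M_1 = 6(Δ_0 - p'(2)) = -60 and h_1·M_1 + 2h_1·M_2 = 6(p'(4) - Δ_1) = 48.
Forward elimination and back-substitution give M_0 = -29, M_1 = -2, M_2 = 25.
On [3, 4], p'(x) = b_1 + 2c_1·(x - 3) + 3d_1·(x - 3)² with b_1 = Δ_1 - h_1(2M_1 + M_2)/6 = -19/2, c_1 = M_1/2 = -1, d_1 = (M_2 - M_1)/(6h_1) = 9/2. So p'(3) = -19/2.

-9.5000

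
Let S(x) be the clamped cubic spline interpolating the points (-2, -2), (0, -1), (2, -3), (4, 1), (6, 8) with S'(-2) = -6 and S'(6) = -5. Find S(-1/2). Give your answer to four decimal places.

-2.1055

With σ_i denoting the second derivative at x_i, h_i = 2, 2, 2, 2, and Δ_i = (y_(i+1) − y_i)/h_i = 1/2, -1, 2, 7/2:
  2·σ_0 + 8·σ_1 + 2·σ_2 = 6(Δ_1 - Δ_0) = -9
  2·σ_1 + 8·σ_2 + 2·σ_3 = 6(Δ_2 - Δ_1) = 18
  2·σ_2 + 8·σ_3 + 2·σ_4 = 6(Δ_3 - Δ_2) = 9
Clamped end conditions give two more equations: 2h_0·σ_0 + h_0·σ_1 = 6(Δ_0 - S'(-2)) = 39 and h_3·σ_3 + 2h_3·σ_4 = 6(S'(6) - Δ_3) = -51.
Solving: σ_0 = 97/8, σ_1 = -19/4, σ_2 = 19/8, σ_3 = 17/4, σ_4 = -119/8.
On [-2, 0], S(x) = -2 - 6·(x + 2) + 97/16·(x + 2)² - 45/32·(x + 2)³.
With (x + 2) = 3/2: S(-1/2) = -539/256.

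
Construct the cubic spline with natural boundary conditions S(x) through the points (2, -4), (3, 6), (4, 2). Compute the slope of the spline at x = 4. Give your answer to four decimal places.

Write σ_i for S''(x_i). With h_i = 1, 1 and divided differences Δ_i = 10, -4, the continuity of S' gives the tridiagonal system
  1·σ_0 + 4·σ_1 + 1·σ_2 = 6(Δ_1 - Δ_0) = -84
Natural end conditions: σ_0 = σ_2 = 0.
Forward elimination and back-substitution give σ_0 = 0, σ_1 = -21, σ_2 = 0.
On [3, 4], S'(x) = b_1 + 2c_1·(x - 3) + 3d_1·(x - 3)² with b_1 = Δ_1 - h_1(2σ_1 + σ_2)/6 = 3, c_1 = σ_1/2 = -21/2, d_1 = (σ_2 - σ_1)/(6h_1) = 7/2. So S'(4) = -15/2.

-7.5000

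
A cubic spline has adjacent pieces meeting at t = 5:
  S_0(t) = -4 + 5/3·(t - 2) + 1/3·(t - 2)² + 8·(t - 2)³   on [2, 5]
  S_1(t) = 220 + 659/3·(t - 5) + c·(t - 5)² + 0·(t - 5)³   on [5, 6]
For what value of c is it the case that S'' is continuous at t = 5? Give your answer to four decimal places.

72.3333

S_0''(t) = 2/3 + 48·(t - 2), so S_0''(5) = 434/3. On the right, S_1''(5) = 2c, so c = 217/3.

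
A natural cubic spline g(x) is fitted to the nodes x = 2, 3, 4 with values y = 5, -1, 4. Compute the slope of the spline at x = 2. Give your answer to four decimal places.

-8.7500

Put m_i = g'' at the i-th knot. Here h = (1, 1) and Δ = (-6, 5), so the interior equations h_(i-1)·m_(i-1) + 2(h_(i-1)+h_i)·m_i + h_i·m_(i+1) = 6(Δ_i − Δ_(i-1)) read
  1·m_0 + 4·m_1 + 1·m_2 = 6(Δ_1 - Δ_0) = 66
Natural end conditions: m_0 = m_2 = 0.
Forward elimination and back-substitution give m_0 = 0, m_1 = 33/2, m_2 = 0.
On [2, 3], g'(x) = b_0 + 2c_0·(x - 2) + 3d_0·(x - 2)² with b_0 = Δ_0 - h_0(2m_0 + m_1)/6 = -35/4, c_0 = m_0/2 = 0, d_0 = (m_1 - m_0)/(6h_0) = 11/4. So g'(2) = -35/4.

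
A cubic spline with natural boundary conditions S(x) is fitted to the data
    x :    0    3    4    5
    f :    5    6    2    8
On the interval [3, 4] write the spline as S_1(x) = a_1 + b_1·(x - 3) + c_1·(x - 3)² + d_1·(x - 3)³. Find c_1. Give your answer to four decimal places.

With M_i denoting the second derivative at x_i, h_i = 3, 1, 1, and Δ_i = (y_(i+1) − y_i)/h_i = 1/3, -4, 6:
  3·M_0 + 8·M_1 + 1·M_2 = 6(Δ_1 - Δ_0) = -26
  1·M_1 + 4·M_2 + 1·M_3 = 6(Δ_2 - Δ_1) = 60
Natural end conditions: M_0 = M_3 = 0.
Solving: M_0 = 0, M_1 = -164/31, M_2 = 506/31, M_3 = 0.
On [3, 4], with S_1(x) = a_1 + b_1·(x - 3) + c_1·(x - 3)² + d_1·(x - 3)³: c_1 = M_1/2 = -82/31, d_1 = (M_2 - M_1)/(6h_1) = 335/93, b_1 = Δ_1 - h_1(2M_1 + M_2)/6 = -461/93.

-2.6452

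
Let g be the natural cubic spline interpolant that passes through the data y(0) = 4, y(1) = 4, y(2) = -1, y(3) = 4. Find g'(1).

-4

Let M_i = g''(x_i). Step sizes h_i = 1, 1, 1; slopes of the chords Δ_i = (y_(i+1) - y_i)/h_i = 0, -5, 5.
  1·M_0 + 4·M_1 + 1·M_2 = 6(Δ_1 - Δ_0) = -30
  1·M_1 + 4·M_2 + 1·M_3 = 6(Δ_2 - Δ_1) = 60
Natural end conditions: M_0 = M_3 = 0.
Hence M_0 = 0, M_1 = -12, M_2 = 18, M_3 = 0.
On [1, 2], g'(x) = b_1 + 2c_1·(x - 1) + 3d_1·(x - 1)² with b_1 = Δ_1 - h_1(2M_1 + M_2)/6 = -4, c_1 = M_1/2 = -6, d_1 = (M_2 - M_1)/(6h_1) = 5. So g'(1) = -4.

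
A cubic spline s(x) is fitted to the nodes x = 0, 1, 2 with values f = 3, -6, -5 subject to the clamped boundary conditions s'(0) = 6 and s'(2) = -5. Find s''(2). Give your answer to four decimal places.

Let σ_i = s''(x_i). Step sizes h_i = 1, 1; slopes of the chords Δ_i = (y_(i+1) - y_i)/h_i = -9, 1.
  1·σ_0 + 4·σ_1 + 1·σ_2 = 6(Δ_1 - Δ_0) = 60
Clamped end conditions give two more equations: 2h_0·σ_0 + h_0·σ_1 = 6(Δ_0 - s'(0)) = -90 and h_1·σ_1 + 2h_1·σ_2 = 6(s'(2) - Δ_1) = -36.
Hence σ_0 = -131/2, σ_1 = 41, σ_2 = -77/2.

-38.5000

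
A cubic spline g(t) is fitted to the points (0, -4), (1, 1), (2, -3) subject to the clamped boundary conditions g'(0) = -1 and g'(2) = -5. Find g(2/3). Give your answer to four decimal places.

-0.7037

Put m_i = g'' at the i-th knot. Here h = (1, 1) and Δ = (5, -4), so the interior equations h_(i-1)·m_(i-1) + 2(h_(i-1)+h_i)·m_i + h_i·m_(i+1) = 6(Δ_i − Δ_(i-1)) read
  1·m_0 + 4·m_1 + 1·m_2 = 6(Δ_1 - Δ_0) = -54
Clamped end conditions give two more equations: 2h_0·m_0 + h_0·m_1 = 6(Δ_0 - g'(0)) = 36 and h_1·m_1 + 2h_1·m_2 = 6(g'(2) - Δ_1) = -6.
Solving: m_0 = 59/2, m_1 = -23, m_2 = 17/2.
On [0, 1], g(t) = -4 - 1·t + 59/4·t² - 35/4·t³.
With t = 2/3: g(2/3) = -19/27.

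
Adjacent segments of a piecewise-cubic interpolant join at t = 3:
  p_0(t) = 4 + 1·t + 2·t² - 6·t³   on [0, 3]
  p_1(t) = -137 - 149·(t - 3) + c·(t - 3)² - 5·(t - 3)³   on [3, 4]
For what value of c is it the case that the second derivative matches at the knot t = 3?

-52

p_0''(t) = 4 - 36·t, so p_0''(3) = -104. On the right, p_1''(3) = 2c, so c = -52.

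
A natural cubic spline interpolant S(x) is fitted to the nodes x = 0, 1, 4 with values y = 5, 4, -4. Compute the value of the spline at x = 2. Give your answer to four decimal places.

Put σ_i = S'' at the i-th knot. Here h = (1, 3) and Δ = (-1, -8/3), so the interior equations h_(i-1)·σ_(i-1) + 2(h_(i-1)+h_i)·σ_i + h_i·σ_(i+1) = 6(Δ_i − Δ_(i-1)) read
  1·σ_0 + 8·σ_1 + 3·σ_2 = 6(Δ_1 - Δ_0) = -10
Natural end conditions: σ_0 = σ_2 = 0.
Forward elimination and back-substitution give σ_0 = 0, σ_1 = -5/4, σ_2 = 0.
On [1, 4], S(x) = 4 - 17/12·(x - 1) - 5/8·(x - 1)² + 5/72·(x - 1)³.
With (x - 1) = 1: S(2) = 73/36.

2.0278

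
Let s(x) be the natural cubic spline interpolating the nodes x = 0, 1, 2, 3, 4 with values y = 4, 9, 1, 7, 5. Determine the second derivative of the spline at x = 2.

Write σ_i for s''(x_i). With h_i = 1, 1, 1, 1 and divided differences Δ_i = 5, -8, 6, -2, the continuity of s' gives the tridiagonal system
  1·σ_0 + 4·σ_1 + 1·σ_2 = 6(Δ_1 - Δ_0) = -78
  1·σ_1 + 4·σ_2 + 1·σ_3 = 6(Δ_2 - Δ_1) = 84
  1·σ_2 + 4·σ_3 + 1·σ_4 = 6(Δ_3 - Δ_2) = -48
Natural end conditions: σ_0 = σ_4 = 0.
Forward elimination and back-substitution give σ_0 = 0, σ_1 = -111/4, σ_2 = 33, σ_3 = -81/4, σ_4 = 0.

33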